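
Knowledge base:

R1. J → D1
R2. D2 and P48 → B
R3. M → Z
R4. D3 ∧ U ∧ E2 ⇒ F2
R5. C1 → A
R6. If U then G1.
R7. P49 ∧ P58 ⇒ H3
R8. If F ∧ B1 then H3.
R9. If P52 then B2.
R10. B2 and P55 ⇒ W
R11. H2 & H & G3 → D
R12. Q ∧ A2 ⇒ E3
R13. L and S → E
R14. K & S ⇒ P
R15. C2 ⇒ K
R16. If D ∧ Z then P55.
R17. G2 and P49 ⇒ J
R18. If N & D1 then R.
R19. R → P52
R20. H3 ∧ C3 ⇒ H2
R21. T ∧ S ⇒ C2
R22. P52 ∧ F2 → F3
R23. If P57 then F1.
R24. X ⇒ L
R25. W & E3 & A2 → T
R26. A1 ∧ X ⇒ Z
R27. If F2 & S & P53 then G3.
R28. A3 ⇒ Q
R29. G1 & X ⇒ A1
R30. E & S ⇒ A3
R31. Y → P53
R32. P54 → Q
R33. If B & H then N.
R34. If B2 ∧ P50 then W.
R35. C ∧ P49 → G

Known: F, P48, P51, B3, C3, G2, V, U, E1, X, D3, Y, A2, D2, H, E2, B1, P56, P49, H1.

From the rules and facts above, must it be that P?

Forward chaining from the given facts derives: B, F2, G1, H3, J, H2, L, A1, P53, N, D1, R, P52, F3, Z, B2.
The only rule concluding P is R14, which needs K; that is never established.

No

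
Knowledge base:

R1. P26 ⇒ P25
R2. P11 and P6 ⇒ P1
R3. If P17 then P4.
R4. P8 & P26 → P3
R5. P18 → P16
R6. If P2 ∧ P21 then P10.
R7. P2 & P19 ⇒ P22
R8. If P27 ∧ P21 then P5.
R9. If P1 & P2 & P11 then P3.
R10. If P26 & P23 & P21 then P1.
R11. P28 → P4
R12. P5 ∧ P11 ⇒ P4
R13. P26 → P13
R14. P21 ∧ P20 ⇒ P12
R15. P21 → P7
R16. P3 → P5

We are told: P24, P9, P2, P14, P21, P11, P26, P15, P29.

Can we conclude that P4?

No

Forward chaining from the given facts derives: P25, P10, P13, P7.
Rules concluding P4: R3 needs P17; R11 needs P28; R12 needs P5 — none of these are established.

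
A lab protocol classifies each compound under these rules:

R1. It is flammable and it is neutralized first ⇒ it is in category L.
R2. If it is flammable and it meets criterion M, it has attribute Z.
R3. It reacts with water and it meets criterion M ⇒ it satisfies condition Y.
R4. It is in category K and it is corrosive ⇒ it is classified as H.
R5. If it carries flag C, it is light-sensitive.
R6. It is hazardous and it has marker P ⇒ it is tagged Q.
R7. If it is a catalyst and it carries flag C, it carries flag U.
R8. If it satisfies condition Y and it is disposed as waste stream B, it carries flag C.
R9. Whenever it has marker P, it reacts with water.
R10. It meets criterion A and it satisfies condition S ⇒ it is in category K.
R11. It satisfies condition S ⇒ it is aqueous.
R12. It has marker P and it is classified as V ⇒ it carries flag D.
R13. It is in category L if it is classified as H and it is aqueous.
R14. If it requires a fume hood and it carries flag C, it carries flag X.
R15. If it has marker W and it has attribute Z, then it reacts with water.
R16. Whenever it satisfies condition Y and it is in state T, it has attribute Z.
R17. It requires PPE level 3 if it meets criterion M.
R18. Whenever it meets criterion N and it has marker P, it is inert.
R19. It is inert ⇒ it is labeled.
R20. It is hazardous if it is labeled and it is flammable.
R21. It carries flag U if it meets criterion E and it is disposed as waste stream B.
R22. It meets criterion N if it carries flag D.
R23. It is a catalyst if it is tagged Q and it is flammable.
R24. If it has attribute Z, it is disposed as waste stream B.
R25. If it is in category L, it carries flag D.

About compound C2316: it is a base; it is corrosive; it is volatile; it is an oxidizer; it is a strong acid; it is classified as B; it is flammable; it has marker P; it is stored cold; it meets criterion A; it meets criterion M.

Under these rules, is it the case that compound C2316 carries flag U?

No

Forward chaining from the given facts derives: has attribute Z, reacts with water, requires PPE level 3, is disposed as waste stream B, satisfies condition Y, carries flag C, is light-sensitive.
Rules concluding "it carries flag U": R7 needs "it is a catalyst"; R21 needs "it meets criterion E" — none of these are established.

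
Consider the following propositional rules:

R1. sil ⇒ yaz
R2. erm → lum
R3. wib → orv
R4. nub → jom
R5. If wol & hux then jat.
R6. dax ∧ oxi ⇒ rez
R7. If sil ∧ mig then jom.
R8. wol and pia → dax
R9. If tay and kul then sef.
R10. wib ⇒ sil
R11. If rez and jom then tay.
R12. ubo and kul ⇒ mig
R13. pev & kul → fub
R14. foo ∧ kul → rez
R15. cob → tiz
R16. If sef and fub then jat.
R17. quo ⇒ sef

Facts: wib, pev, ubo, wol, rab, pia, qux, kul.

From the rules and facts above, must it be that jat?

Forward chaining from the given facts derives: orv, dax, sil, mig, fub, yaz, jom.
Rules concluding jat: R5 needs hux; R16 needs sef — none of these are established.

No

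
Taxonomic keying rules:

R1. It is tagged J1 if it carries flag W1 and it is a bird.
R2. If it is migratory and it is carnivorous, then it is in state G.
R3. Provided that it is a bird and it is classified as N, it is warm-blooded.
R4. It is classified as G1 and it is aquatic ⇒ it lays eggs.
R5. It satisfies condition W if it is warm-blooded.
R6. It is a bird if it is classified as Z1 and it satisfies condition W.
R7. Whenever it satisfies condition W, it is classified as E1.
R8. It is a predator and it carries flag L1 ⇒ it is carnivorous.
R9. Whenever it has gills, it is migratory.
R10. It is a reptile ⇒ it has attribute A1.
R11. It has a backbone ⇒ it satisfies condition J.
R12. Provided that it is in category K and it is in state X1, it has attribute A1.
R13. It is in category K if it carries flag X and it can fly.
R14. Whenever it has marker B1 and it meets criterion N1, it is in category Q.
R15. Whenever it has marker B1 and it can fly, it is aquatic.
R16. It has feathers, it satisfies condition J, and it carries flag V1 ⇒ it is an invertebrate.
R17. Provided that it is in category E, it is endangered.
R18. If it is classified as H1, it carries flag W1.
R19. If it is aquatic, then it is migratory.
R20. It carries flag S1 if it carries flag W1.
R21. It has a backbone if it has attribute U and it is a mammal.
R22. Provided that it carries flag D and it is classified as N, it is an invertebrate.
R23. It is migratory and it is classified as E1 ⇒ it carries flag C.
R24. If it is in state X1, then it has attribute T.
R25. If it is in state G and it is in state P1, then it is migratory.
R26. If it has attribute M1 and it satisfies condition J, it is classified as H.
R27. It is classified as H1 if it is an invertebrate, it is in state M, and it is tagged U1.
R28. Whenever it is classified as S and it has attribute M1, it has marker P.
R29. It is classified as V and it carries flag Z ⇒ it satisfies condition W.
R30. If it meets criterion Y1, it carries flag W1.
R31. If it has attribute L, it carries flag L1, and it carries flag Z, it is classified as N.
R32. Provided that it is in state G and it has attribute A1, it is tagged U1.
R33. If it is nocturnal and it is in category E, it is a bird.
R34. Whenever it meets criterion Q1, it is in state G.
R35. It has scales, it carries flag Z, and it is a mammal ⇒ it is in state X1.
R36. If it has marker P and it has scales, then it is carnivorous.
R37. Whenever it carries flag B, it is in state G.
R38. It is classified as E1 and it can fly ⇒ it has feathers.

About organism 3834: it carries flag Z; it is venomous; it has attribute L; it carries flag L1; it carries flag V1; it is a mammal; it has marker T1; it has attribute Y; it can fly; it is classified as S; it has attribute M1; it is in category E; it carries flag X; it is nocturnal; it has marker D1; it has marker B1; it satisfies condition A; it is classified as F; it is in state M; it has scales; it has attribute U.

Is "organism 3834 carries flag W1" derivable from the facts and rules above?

Yes

By R13 (it carries flag X, it can fly): it is in category K.
By R15 (it has marker B1, it can fly): it is aquatic.
By R19 (it is aquatic): it is migratory.
By R21 (it has attribute U, it is a mammal): it has a backbone.
By R28 (it is classified as S, it has attribute M1): it has marker P.
By R31 (it has attribute L, it carries flag L1, it carries flag Z): it is classified as N.
By R33 (it is nocturnal, it is in category E): it is a bird.
By R35 (it has scales, it carries flag Z, it is a mammal): it is in state X1.
By R36 (it has marker P, it has scales): it is carnivorous.
By R2 (it is migratory, it is carnivorous): it is in state G.
By R3 (it is a bird, it is classified as N): it is warm-blooded.
By R5 (it is warm-blooded): it satisfies condition W.
By R7 (it satisfies condition W): it is classified as E1.
By R11 (it has a backbone): it satisfies condition J.
By R12 (it is in category K, it is in state X1): it has attribute A1.
By R32 (it is in state G, it has attribute A1): it is tagged U1.
By R38 (it is classified as E1, it can fly): it has feathers.
By R16 (it has feathers, it satisfies condition J, it carries flag V1): it is an invertebrate.
By R27 (it is an invertebrate, it is in state M, it is tagged U1): it is classified as H1.
By R18 (it is classified as H1): it carries flag W1.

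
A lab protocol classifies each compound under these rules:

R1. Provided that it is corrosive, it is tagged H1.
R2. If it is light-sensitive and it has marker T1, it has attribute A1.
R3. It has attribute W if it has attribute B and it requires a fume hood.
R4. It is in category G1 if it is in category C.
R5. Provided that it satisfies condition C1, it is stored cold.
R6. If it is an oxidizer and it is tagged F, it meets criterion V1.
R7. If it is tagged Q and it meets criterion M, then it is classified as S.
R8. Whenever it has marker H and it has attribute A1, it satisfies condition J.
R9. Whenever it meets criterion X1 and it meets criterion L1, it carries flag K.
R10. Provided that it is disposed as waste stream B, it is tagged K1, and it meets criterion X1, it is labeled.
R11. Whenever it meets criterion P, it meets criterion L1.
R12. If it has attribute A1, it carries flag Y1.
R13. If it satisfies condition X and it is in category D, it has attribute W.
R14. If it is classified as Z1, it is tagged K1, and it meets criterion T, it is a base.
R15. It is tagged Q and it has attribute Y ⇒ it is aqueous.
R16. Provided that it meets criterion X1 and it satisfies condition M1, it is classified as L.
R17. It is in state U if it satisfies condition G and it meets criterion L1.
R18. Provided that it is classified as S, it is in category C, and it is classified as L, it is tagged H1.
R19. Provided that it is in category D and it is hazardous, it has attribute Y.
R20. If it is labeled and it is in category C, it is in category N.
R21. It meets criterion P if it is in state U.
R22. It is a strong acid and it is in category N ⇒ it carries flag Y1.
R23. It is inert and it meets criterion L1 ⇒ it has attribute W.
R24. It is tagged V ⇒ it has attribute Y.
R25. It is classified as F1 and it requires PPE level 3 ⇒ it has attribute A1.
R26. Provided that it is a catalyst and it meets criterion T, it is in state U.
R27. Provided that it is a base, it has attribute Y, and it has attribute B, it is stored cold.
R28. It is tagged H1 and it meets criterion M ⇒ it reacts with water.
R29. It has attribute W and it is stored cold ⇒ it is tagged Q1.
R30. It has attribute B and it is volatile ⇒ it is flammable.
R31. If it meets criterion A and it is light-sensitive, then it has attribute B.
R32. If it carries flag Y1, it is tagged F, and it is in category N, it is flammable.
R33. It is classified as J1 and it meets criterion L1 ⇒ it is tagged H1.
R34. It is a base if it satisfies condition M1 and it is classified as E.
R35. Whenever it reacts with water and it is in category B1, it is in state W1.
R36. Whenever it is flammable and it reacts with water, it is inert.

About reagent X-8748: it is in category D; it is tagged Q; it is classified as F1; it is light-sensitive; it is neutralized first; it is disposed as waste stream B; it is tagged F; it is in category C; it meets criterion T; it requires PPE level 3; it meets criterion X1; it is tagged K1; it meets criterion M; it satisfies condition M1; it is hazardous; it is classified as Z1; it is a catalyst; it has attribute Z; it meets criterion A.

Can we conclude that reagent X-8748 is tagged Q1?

By R7 (it is tagged Q, it meets criterion M): it is classified as S.
By R10 (it is disposed as waste stream B, it is tagged K1, it meets criterion X1): it is labeled.
By R14 (it is classified as Z1, it is tagged K1, it meets criterion T): it is a base.
By R16 (it meets criterion X1, it satisfies condition M1): it is classified as L.
By R18 (it is classified as S, it is in category C, it is classified as L): it is tagged H1.
By R19 (it is in category D, it is hazardous): it has attribute Y.
By R20 (it is labeled, it is in category C): it is in category N.
By R25 (it is classified as F1, it requires PPE level 3): it has attribute A1.
By R26 (it is a catalyst, it meets criterion T): it is in state U.
By R28 (it is tagged H1, it meets criterion M): it reacts with water.
By R31 (it meets criterion A, it is light-sensitive): it has attribute B.
By R12 (it has attribute A1): it carries flag Y1.
By R21 (it is in state U): it meets criterion P.
By R27 (it is a base, it has attribute Y, it has attribute B): it is stored cold.
By R32 (it carries flag Y1, it is tagged F, it is in category N): it is flammable.
By R36 (it is flammable, it reacts with water): it is inert.
By R11 (it meets criterion P): it meets criterion L1.
By R23 (it is inert, it meets criterion L1): it has attribute W.
By R29 (it has attribute W, it is stored cold): it is tagged Q1.

Yes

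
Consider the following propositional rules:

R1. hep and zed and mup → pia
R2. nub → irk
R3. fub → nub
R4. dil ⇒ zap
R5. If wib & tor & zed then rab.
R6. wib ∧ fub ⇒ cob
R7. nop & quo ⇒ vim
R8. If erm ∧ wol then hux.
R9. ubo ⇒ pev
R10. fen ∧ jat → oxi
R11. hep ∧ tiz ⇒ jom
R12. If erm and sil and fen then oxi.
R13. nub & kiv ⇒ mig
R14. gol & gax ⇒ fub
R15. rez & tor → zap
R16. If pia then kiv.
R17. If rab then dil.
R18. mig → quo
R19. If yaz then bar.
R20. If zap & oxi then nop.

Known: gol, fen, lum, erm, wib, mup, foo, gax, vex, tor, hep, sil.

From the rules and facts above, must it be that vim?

No

Forward chaining from the given facts derives: oxi, fub, nub, cob, irk.
The only rule concluding vim is R7, which needs nop; that is never established.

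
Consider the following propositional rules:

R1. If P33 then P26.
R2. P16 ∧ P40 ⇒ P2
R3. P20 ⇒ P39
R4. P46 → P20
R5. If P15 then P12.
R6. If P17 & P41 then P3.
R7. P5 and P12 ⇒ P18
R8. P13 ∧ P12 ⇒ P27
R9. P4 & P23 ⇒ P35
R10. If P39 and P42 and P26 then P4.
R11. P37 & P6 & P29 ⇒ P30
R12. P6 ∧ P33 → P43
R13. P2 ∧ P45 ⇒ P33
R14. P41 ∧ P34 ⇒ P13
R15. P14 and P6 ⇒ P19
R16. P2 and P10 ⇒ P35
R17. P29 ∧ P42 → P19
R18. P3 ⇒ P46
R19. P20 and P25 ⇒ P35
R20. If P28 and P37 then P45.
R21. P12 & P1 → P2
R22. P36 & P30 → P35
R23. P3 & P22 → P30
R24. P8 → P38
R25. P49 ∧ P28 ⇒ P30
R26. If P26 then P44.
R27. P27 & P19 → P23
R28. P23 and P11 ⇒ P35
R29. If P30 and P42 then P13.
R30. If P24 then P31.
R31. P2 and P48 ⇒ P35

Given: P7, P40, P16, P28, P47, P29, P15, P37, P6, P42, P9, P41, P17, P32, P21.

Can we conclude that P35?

P2  (by R2: P16, P40)
P12  (by R5: P15)
P3  (by R6: P17, P41)
P30  (by R11: P37, P6, P29)
P19  (by R17: P29, P42)
P46  (by R18: P3)
P45  (by R20: P28, P37)
P13  (by R29: P30, P42)
P20  (by R4: P46)
P27  (by R8: P13, P12)
P33  (by R13: P2, P45)
P23  (by R27: P27, P19)
P26  (by R1: P33)
P39  (by R3: P20)
P4  (by R10: P39, P42, P26)
P35  (by R9: P4, P23)

Yes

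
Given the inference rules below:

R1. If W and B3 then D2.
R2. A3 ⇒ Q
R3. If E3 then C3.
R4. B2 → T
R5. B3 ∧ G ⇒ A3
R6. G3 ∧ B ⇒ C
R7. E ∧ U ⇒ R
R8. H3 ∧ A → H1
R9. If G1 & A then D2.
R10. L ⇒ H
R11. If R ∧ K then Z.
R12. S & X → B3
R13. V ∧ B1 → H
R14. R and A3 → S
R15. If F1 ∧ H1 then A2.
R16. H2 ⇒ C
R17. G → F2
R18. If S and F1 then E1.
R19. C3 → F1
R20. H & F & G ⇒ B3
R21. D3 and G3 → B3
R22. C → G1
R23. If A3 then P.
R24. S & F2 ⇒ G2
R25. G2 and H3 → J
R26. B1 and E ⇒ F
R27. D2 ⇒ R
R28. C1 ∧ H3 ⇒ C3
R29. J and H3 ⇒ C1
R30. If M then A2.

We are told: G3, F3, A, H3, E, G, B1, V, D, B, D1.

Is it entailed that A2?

Yes

C  (by R6: G3, B)
H1  (by R8: H3, A)
H  (by R13: V, B1)
F2  (by R17: G)
G1  (by R22: C)
F  (by R26: B1, E)
D2  (by R9: G1, A)
B3  (by R20: H, F, G)
R  (by R27: D2)
A3  (by R5: B3, G)
S  (by R14: R, A3)
G2  (by R24: S, F2)
J  (by R25: G2, H3)
C1  (by R29: J, H3)
C3  (by R28: C1, H3)
F1  (by R19: C3)
A2  (by R15: F1, H1)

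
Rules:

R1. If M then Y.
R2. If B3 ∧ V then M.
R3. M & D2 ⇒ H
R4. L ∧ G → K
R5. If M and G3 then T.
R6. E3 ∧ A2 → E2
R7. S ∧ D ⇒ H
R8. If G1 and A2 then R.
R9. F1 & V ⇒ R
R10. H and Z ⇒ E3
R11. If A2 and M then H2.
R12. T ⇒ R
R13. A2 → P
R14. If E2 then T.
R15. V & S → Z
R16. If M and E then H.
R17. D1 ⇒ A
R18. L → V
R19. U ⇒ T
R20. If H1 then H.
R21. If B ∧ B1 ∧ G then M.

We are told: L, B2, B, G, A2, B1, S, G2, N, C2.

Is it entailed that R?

Forward chaining from the given facts derives: K, P, V, M, Y, H2, Z.
Rules concluding R: R8 needs G1; R9 needs F1; R12 needs T — none of these are established.

No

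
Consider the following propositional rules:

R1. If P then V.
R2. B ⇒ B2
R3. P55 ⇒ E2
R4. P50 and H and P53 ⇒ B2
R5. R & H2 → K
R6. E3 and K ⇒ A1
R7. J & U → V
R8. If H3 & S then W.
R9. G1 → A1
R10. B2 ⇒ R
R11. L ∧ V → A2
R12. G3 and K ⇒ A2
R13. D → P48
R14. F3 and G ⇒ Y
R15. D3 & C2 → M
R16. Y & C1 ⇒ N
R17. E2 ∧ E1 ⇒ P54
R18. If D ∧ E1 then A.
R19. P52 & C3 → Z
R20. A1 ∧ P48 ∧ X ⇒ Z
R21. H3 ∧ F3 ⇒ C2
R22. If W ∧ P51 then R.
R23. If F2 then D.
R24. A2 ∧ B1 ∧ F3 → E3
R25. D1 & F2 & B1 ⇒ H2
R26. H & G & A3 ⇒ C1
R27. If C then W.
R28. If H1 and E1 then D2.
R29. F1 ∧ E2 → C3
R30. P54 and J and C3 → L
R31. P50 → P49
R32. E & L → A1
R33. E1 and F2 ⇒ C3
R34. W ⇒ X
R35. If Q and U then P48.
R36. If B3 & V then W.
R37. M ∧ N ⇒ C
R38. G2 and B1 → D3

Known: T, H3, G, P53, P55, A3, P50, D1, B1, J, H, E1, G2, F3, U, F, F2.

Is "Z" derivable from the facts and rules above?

E2  (by R3: P55)
B2  (by R4: P50, H, P53)
V  (by R7: J, U)
R  (by R10: B2)
Y  (by R14: F3, G)
P54  (by R17: E2, E1)
C2  (by R21: H3, F3)
D  (by R23: F2)
H2  (by R25: D1, F2, B1)
C1  (by R26: H, G, A3)
C3  (by R33: E1, F2)
D3  (by R38: G2, B1)
K  (by R5: R, H2)
P48  (by R13: D)
M  (by R15: D3, C2)
N  (by R16: Y, C1)
L  (by R30: P54, J, C3)
C  (by R37: M, N)
A2  (by R11: L, V)
E3  (by R24: A2, B1, F3)
W  (by R27: C)
X  (by R34: W)
A1  (by R6: E3, K)
Z  (by R20: A1, P48, X)

Yes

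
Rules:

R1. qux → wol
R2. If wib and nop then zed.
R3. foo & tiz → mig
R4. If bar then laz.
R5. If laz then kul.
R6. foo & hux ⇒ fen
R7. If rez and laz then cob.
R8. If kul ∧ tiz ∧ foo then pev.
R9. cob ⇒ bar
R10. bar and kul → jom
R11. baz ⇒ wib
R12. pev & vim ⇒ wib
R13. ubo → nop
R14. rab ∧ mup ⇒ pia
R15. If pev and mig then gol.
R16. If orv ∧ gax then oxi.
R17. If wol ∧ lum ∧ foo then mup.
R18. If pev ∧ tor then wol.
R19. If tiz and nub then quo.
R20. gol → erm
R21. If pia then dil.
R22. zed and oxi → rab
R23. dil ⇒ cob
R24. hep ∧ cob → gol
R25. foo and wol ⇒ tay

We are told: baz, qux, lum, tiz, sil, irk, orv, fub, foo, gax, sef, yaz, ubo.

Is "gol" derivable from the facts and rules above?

wol  (by R1: qux)
mig  (by R3: foo, tiz)
wib  (by R11: baz)
nop  (by R13: ubo)
oxi  (by R16: orv, gax)
mup  (by R17: wol, lum, foo)
zed  (by R2: wib, nop)
rab  (by R22: zed, oxi)
pia  (by R14: rab, mup)
dil  (by R21: pia)
cob  (by R23: dil)
bar  (by R9: cob)
laz  (by R4: bar)
kul  (by R5: laz)
pev  (by R8: kul, tiz, foo)
gol  (by R15: pev, mig)

Yes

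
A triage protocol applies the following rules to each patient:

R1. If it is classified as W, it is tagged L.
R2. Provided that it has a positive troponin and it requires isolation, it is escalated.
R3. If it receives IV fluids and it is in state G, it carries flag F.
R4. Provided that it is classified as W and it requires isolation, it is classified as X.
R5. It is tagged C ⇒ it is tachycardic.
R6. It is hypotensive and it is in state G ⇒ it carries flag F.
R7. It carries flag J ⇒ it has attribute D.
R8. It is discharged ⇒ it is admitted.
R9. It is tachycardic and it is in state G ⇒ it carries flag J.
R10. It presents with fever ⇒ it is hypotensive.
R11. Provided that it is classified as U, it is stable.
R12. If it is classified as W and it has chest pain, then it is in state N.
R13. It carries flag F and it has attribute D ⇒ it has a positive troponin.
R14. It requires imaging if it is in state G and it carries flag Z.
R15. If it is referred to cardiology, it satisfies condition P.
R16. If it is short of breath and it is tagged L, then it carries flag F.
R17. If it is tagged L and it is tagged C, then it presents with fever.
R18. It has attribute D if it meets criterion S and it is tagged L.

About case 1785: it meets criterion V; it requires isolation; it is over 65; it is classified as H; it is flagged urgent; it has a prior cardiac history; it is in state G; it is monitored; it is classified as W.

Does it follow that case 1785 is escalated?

No

Forward chaining from the given facts derives: is tagged L, is classified as X.
The only rule concluding "it is escalated" is R2, which needs "it has a positive troponin"; that is never established.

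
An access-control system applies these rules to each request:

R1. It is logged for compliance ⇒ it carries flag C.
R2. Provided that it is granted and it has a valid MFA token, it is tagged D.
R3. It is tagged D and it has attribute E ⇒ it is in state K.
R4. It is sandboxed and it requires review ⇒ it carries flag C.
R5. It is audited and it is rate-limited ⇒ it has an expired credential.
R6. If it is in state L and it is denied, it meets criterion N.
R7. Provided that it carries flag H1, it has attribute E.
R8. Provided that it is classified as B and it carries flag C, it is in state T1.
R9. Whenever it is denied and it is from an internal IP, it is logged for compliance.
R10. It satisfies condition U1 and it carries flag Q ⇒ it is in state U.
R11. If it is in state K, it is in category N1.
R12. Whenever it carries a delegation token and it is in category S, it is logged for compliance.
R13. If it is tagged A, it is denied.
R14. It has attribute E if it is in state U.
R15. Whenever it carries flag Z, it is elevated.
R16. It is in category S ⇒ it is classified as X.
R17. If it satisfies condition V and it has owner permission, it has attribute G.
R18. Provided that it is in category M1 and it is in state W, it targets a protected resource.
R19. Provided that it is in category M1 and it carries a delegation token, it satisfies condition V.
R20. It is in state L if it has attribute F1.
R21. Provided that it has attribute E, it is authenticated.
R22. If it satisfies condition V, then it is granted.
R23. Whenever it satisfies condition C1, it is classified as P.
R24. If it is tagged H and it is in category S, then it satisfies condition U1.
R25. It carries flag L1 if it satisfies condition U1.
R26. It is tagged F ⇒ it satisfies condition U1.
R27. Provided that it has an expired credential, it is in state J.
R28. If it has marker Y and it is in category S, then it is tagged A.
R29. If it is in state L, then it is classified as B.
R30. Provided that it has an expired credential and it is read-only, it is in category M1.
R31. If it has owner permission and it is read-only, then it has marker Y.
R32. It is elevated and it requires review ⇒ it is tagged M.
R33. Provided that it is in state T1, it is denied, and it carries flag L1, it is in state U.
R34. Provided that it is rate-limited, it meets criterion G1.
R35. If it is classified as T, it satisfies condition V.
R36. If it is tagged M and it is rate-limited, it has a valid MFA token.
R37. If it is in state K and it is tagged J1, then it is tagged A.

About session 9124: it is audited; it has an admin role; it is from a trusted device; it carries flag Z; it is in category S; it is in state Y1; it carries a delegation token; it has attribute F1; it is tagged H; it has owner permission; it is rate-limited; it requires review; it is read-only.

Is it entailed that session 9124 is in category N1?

Yes

By R5 (it is audited, it is rate-limited): it has an expired credential.
By R12 (it carries a delegation token, it is in category S): it is logged for compliance.
By R15 (it carries flag Z): it is elevated.
By R20 (it has attribute F1): it is in state L.
By R24 (it is tagged H, it is in category S): it satisfies condition U1.
By R25 (it satisfies condition U1): it carries flag L1.
By R29 (it is in state L): it is classified as B.
By R30 (it has an expired credential, it is read-only): it is in category M1.
By R31 (it has owner permission, it is read-only): it has marker Y.
By R32 (it is elevated, it requires review): it is tagged M.
By R36 (it is tagged M, it is rate-limited): it has a valid MFA token.
By R1 (it is logged for compliance): it carries flag C.
By R8 (it is classified as B, it carries flag C): it is in state T1.
By R19 (it is in category M1, it carries a delegation token): it satisfies condition V.
By R22 (it satisfies condition V): it is granted.
By R28 (it has marker Y, it is in category S): it is tagged A.
By R2 (it is granted, it has a valid MFA token): it is tagged D.
By R13 (it is tagged A): it is denied.
By R33 (it is in state T1, it is denied, it carries flag L1): it is in state U.
By R14 (it is in state U): it has attribute E.
By R3 (it is tagged D, it has attribute E): it is in state K.
By R11 (it is in state K): it is in category N1.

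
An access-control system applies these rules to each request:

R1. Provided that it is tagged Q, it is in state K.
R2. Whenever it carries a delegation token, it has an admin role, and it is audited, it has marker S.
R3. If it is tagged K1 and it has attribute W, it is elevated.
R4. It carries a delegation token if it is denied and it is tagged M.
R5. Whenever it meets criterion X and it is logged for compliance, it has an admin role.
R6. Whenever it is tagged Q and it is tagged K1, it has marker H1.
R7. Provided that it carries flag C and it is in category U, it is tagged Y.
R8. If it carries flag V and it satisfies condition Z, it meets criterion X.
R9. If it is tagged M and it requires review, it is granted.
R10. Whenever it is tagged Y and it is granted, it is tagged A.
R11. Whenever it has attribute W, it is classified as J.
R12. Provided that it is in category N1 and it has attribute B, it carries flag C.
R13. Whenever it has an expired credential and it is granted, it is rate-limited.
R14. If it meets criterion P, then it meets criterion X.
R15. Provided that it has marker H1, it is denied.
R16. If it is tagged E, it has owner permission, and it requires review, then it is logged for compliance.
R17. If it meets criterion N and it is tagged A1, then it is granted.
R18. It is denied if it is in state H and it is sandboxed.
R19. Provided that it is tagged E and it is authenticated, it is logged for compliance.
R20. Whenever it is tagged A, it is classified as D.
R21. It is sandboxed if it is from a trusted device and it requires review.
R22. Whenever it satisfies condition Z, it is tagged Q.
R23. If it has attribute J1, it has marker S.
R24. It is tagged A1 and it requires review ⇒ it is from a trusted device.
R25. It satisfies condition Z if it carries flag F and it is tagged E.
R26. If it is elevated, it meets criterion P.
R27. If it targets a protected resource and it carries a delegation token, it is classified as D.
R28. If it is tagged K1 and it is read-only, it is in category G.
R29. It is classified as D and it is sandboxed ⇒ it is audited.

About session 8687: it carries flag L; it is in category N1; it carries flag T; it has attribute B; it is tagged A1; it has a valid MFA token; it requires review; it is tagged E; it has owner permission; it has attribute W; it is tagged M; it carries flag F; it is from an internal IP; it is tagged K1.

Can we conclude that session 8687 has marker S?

No

Forward chaining from the given facts derives: is elevated, is granted, is classified as J, carries flag C, is logged for compliance, is from a trusted device, satisfies condition Z, meets criterion P, meets criterion X, is sandboxed, is tagged Q, is in state K, has an admin role, has marker H1, is denied, carries a delegation token.
Rules concluding "it has marker S": R2 needs "it is audited"; R23 needs "it has attribute J1" — none of these are established.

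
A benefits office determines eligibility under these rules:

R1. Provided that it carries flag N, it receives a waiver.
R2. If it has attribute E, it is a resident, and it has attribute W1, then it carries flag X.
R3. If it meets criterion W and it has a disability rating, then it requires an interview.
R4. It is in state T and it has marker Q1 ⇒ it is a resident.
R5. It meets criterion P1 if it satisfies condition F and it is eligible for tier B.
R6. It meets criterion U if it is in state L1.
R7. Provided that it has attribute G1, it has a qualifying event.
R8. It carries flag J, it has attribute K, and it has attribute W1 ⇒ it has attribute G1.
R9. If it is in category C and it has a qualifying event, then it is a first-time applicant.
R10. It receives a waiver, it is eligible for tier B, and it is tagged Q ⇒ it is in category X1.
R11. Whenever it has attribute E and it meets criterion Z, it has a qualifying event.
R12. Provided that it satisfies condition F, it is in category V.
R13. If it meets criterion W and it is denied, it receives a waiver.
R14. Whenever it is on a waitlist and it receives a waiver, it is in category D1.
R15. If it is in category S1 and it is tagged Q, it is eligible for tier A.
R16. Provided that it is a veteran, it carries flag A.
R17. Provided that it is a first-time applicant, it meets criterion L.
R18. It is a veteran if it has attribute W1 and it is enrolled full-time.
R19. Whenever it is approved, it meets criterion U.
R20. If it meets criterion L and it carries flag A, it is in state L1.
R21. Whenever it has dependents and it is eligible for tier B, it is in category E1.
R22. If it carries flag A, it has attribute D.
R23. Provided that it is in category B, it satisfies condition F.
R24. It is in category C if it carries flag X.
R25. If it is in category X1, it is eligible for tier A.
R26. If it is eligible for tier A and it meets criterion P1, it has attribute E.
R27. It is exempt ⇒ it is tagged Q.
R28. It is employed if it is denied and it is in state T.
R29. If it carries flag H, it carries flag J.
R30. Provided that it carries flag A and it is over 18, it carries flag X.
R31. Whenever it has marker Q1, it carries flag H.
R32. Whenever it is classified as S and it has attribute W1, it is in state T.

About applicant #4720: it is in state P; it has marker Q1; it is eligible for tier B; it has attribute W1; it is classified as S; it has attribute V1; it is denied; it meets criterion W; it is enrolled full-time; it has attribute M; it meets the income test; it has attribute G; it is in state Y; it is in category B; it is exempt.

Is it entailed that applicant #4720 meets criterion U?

Forward chaining from the given facts derives: receives a waiver, is a veteran, satisfies condition F, is tagged Q, carries flag H, is in state T, is a resident, meets criterion P1, is in category X1, is in category V, carries flag A, has attribute D, is eligible for tier A, has attribute E, is employed, carries flag J, carries flag X, is in category C.
Rules concluding "it meets criterion U": R6 needs "it is in state L1"; R19 needs "it is approved" — none of these are established.

No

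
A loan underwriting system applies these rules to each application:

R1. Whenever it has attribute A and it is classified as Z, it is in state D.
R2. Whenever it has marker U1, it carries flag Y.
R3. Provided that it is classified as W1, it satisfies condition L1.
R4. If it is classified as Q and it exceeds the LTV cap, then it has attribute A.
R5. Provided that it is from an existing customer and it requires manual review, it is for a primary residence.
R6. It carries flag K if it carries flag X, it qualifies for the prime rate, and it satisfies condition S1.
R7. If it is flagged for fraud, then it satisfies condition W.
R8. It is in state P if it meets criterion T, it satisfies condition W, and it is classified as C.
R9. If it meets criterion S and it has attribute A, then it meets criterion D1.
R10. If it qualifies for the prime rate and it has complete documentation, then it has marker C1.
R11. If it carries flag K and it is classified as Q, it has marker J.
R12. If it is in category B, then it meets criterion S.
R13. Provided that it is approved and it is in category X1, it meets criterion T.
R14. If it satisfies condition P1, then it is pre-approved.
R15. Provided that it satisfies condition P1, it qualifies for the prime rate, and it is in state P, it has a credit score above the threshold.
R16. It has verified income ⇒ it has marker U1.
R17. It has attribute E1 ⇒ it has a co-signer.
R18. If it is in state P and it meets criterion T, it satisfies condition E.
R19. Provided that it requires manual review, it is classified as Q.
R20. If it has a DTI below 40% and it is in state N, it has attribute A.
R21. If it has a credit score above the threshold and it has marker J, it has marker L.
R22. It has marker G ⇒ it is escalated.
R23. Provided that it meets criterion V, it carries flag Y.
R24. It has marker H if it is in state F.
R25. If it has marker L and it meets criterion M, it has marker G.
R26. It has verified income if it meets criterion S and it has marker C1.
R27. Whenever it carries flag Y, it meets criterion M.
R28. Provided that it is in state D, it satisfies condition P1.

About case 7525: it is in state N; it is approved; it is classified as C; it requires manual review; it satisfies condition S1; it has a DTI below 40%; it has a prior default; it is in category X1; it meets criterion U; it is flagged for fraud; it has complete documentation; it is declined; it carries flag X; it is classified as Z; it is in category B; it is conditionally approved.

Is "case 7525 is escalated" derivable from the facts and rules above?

No

Forward chaining from the given facts derives: satisfies condition W, meets criterion S, meets criterion T, is classified as Q, has attribute A, is in state D, is in state P, meets criterion D1, satisfies condition E, satisfies condition P1, is pre-approved.
The only rule concluding "it is escalated" is R22, which needs "it has marker G"; that is never established.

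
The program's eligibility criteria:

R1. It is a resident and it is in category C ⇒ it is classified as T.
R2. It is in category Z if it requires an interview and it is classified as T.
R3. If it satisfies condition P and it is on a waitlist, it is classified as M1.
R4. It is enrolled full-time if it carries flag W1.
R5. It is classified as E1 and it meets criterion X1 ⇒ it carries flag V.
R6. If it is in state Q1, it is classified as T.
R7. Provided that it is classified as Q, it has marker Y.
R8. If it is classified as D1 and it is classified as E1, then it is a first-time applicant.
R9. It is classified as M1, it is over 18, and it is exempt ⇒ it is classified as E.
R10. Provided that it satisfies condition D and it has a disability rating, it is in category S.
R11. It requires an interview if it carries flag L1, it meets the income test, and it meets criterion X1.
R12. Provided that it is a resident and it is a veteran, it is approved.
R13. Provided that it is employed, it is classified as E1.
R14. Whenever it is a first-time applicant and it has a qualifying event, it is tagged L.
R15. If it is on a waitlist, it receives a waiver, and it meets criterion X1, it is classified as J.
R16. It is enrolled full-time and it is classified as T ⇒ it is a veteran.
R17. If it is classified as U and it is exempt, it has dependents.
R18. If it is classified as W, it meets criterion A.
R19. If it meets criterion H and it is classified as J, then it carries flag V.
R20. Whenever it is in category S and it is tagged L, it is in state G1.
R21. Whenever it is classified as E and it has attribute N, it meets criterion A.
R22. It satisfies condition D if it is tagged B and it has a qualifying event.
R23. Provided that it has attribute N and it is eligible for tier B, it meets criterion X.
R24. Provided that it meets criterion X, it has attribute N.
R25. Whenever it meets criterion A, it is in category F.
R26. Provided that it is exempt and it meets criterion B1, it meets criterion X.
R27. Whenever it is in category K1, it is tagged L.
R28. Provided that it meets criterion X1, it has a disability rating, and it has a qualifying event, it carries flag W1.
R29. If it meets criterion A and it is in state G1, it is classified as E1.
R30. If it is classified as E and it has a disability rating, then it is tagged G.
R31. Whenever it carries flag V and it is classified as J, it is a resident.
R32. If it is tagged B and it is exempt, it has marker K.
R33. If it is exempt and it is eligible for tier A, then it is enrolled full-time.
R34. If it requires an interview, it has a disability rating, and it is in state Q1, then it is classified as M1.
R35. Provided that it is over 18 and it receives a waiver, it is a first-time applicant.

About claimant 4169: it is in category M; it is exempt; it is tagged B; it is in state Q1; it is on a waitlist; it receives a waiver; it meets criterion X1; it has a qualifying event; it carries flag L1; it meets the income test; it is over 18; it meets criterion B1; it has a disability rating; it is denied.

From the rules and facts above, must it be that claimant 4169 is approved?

Yes

By R6 (it is in state Q1): it is classified as T.
By R11 (it carries flag L1, it meets the income test, it meets criterion X1): it requires an interview.
By R15 (it is on a waitlist, it receives a waiver, it meets criterion X1): it is classified as J.
By R22 (it is tagged B, it has a qualifying event): it satisfies condition D.
By R26 (it is exempt, it meets criterion B1): it meets criterion X.
By R28 (it meets criterion X1, it has a disability rating, it has a qualifying event): it carries flag W1.
By R34 (it requires an interview, it has a disability rating, it is in state Q1): it is classified as M1.
By R35 (it is over 18, it receives a waiver): it is a first-time applicant.
By R4 (it carries flag W1): it is enrolled full-time.
By R9 (it is classified as M1, it is over 18, it is exempt): it is classified as E.
By R10 (it satisfies condition D, it has a disability rating): it is in category S.
By R14 (it is a first-time applicant, it has a qualifying event): it is tagged L.
By R16 (it is enrolled full-time, it is classified as T): it is a veteran.
By R20 (it is in category S, it is tagged L): it is in state G1.
By R24 (it meets criterion X): it has attribute N.
By R21 (it is classified as E, it has attribute N): it meets criterion A.
By R29 (it meets criterion A, it is in state G1): it is classified as E1.
By R5 (it is classified as E1, it meets criterion X1): it carries flag V.
By R31 (it carries flag V, it is classified as J): it is a resident.
By R12 (it is a resident, it is a veteran): it is approved.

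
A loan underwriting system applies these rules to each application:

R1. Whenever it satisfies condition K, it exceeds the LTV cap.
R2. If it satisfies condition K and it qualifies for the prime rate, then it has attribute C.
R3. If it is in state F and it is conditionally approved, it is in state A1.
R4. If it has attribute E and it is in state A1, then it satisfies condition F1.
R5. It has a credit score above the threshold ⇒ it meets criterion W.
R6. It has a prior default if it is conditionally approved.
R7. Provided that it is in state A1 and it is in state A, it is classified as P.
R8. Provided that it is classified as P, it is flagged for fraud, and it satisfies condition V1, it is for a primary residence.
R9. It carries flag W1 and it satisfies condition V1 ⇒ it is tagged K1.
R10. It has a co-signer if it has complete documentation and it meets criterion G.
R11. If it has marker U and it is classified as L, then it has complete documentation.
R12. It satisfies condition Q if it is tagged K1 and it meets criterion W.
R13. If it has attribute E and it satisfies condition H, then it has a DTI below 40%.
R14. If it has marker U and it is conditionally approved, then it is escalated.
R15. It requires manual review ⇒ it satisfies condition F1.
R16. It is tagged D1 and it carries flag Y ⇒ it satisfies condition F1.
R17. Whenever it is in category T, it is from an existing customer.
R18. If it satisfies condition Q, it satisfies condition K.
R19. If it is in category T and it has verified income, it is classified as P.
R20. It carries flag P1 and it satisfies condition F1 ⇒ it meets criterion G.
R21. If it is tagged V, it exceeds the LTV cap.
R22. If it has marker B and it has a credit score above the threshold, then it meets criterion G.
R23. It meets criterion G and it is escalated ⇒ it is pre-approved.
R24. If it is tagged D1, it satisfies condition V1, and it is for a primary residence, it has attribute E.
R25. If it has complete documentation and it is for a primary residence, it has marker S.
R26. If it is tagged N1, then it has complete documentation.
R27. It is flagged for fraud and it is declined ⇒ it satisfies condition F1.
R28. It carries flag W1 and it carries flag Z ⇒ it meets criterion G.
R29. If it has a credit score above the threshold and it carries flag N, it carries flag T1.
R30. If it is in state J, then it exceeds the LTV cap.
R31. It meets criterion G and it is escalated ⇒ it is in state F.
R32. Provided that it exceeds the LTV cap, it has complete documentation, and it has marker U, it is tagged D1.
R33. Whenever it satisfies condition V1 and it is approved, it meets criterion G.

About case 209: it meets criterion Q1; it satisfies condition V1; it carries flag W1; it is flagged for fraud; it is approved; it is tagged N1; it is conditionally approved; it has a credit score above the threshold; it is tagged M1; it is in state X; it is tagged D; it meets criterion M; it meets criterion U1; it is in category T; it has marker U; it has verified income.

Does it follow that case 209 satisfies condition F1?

Yes

By R5 (it has a credit score above the threshold): it meets criterion W.
By R9 (it carries flag W1, it satisfies condition V1): it is tagged K1.
By R12 (it is tagged K1, it meets criterion W): it satisfies condition Q.
By R14 (it has marker U, it is conditionally approved): it is escalated.
By R18 (it satisfies condition Q): it satisfies condition K.
By R19 (it is in category T, it has verified income): it is classified as P.
By R26 (it is tagged N1): it has complete documentation.
By R33 (it satisfies condition V1, it is approved): it meets criterion G.
By R1 (it satisfies condition K): it exceeds the LTV cap.
By R8 (it is classified as P, it is flagged for fraud, it satisfies condition V1): it is for a primary residence.
By R31 (it meets criterion G, it is escalated): it is in state F.
By R32 (it exceeds the LTV cap, it has complete documentation, it has marker U): it is tagged D1.
By R3 (it is in state F, it is conditionally approved): it is in state A1.
By R24 (it is tagged D1, it satisfies condition V1, it is for a primary residence): it has attribute E.
By R4 (it has attribute E, it is in state A1): it satisfies condition F1.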